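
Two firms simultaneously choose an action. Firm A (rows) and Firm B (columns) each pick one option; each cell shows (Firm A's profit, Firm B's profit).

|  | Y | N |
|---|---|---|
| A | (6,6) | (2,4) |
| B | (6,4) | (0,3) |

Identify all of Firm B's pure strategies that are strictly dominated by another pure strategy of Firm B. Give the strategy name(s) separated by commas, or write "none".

N

Nothing dominates Y: N at A (6>4).
N: dominated, since Y does at least as well everywhere (A: 6>4, B: 4>3).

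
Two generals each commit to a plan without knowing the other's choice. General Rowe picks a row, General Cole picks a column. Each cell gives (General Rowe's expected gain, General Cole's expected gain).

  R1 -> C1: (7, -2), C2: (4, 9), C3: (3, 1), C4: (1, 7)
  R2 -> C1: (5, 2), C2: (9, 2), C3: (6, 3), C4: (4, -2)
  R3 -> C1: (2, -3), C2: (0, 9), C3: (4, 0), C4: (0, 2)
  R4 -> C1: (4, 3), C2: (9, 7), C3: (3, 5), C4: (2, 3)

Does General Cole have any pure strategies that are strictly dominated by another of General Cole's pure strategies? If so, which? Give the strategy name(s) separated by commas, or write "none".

C1, C4

C3 strictly dominates C1 — R1: 1>-2, R2: 3>2, R3: 0>-3, R4: 5>3.
Nothing dominates C2: C1 at R1 (9>-2); C3 at R1 (9>1); C4 at R1 (9>7).
C3 is not dominated — it holds its own against C1 at R1 (1>-2); C2 at R2 (3>2); C4 at R2 (3>-2).
C4: dominated, since C2 does at least as well everywhere (R1: 9>7, R2: 2>-2, R3: 9>2, R4: 7>3).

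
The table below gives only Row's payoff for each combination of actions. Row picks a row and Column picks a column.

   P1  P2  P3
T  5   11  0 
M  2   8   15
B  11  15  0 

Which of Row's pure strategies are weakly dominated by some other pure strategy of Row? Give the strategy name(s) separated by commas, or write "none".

T: dominated, since B does at least as well everywhere (P1: 11>5, P2: 15>11, P3: 0=0).
M is not dominated — it holds its own against T at P3 (15>0); B at P3 (15>0).
B: no other strategy beats it everywhere (T at P1 (11>5); M at P1 (11>2)).

T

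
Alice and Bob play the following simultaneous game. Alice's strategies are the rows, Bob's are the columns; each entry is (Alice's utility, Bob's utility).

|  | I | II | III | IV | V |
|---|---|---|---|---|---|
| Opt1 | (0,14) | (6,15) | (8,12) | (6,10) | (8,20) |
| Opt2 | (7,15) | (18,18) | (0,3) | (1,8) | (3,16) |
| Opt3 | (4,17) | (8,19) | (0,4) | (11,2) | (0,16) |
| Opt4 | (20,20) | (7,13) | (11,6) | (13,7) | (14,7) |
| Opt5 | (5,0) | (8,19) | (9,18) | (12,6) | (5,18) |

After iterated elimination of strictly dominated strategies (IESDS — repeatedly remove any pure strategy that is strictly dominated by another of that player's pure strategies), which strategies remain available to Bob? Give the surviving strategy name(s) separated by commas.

Row Opt1 is eliminated: Opt4 beats it against every remaining column (I: 20>0, II: 7>6, III: 11>8, IV: 13>6, V: 14>8).
Column III is eliminated: II beats it against every remaining row (Opt2: 18>3, Opt3: 19>4, Opt4: 13>6, Opt5: 19>18).
Bob's strategy IV is strictly dominated by II (Opt2: 18>8, Opt3: 19>2, Opt4: 13>7, Opt5: 19>6) and is removed.
Alice's strategy Opt3 is strictly dominated by Opt2 (I: 7>4, II: 18>8, V: 3>0) and is removed.
For Bob, II strictly dominates V on the remaining rows (Opt2: 18>16, Opt4: 13>7, Opt5: 19>18); eliminate V.
Alice's strategy Opt5 is strictly dominated by Opt2 (I: 7>5, II: 18>8) and is removed.
Among the remaining strategies, none is strictly dominated by another pure strategy of the same player, so the elimination stops.
Surviving strategies — Alice: {Opt2, Opt4}; Bob: {I, II}.

I, II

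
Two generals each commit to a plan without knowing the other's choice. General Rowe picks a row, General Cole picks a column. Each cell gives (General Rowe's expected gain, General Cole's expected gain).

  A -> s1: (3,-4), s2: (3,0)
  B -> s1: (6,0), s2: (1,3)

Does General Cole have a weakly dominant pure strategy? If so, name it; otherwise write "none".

s2

s2 vs s1: A: 0>-4, B: 3>0.
s2 is at least as good as every other strategy against every opponent action, so it is weakly dominant.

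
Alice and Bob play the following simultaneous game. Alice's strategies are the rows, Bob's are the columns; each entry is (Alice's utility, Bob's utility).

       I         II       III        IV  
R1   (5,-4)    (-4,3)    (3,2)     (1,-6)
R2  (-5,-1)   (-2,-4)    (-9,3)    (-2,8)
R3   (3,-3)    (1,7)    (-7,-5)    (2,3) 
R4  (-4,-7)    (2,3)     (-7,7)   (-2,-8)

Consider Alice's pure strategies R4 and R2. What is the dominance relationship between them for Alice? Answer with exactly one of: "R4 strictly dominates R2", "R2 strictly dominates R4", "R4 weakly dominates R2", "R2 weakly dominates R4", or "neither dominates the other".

R4 weakly dominates R2

Compare R4 to R2 across each choice by Bob: I: -4>-5, II: 2>-2, III: -7>-9, IV: -2=-2.
R4 is at least as good everywhere and strictly better somewhere (tied only at IV), so R4 weakly but not strictly dominates R2.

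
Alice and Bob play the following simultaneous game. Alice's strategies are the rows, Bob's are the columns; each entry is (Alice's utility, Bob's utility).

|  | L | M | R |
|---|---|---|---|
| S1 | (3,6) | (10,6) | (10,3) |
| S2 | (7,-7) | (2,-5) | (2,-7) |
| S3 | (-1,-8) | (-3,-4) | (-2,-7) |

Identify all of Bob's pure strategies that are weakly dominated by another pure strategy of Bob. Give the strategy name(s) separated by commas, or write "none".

L, R

L is weakly dominated by M (S1: 6=6, S2: -5>-7, S3: -4>-8).
M: no other strategy beats it everywhere (L at S2 (-5>-7); R at S1 (6>3)).
R: dominated, since M does at least as well everywhere (S1: 6>3, S2: -5>-7, S3: -4>-7).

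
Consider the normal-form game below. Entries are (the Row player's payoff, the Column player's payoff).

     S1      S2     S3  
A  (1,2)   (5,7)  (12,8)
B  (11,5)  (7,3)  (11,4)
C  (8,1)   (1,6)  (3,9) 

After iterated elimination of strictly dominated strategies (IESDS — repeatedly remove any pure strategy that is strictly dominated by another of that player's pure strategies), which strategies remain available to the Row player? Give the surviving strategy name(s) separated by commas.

A, B

Row C is eliminated: B beats it against every remaining column (S1: 11>8, S2: 7>1, S3: 11>3).
Column S2 is eliminated: S3 beats it against every remaining row (A: 8>7, B: 4>3).
Among the remaining strategies, none is strictly dominated by another pure strategy of the same player, so the elimination stops.
Surviving strategies — the Row player: {A, B}; the Column player: {S1, S3}.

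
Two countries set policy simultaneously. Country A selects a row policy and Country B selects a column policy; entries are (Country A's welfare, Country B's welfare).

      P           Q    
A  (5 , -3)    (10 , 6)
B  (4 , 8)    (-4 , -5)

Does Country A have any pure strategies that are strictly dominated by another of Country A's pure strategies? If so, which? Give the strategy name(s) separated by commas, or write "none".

B

A: no other strategy beats it everywhere (B at P (5>4)).
B is strictly dominated by A (P: 5>4, Q: 10>-4).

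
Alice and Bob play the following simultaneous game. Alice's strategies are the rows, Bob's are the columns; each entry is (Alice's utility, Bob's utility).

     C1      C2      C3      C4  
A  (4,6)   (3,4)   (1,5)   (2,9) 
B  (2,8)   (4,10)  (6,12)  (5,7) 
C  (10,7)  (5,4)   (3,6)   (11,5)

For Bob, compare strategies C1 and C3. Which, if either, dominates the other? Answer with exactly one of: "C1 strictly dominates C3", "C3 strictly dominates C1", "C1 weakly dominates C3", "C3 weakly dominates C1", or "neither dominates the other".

neither dominates the other

Compare C1 to C3 across each opponent action: A: 6>5, B: 8<12, C: 7>6.
C1 does better at A, C but worse at B; neither strategy dominates the other.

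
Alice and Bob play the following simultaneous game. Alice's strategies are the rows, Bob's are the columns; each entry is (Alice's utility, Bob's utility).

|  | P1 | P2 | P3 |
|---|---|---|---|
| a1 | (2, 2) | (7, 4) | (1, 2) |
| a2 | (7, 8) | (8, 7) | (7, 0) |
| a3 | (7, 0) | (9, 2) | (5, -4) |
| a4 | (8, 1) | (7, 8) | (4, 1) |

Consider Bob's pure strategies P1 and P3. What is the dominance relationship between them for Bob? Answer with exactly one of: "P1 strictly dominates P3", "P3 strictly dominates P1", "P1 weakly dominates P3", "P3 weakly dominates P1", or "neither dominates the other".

P1 weakly dominates P3

Compare P1 to P3 across every action of Alice: a1: 2=2, a2: 8>0, a3: 0>-4, a4: 1=1.
P1 is at least as good everywhere and strictly better somewhere (tied only at a1, a4), so P1 weakly but not strictly dominates P3.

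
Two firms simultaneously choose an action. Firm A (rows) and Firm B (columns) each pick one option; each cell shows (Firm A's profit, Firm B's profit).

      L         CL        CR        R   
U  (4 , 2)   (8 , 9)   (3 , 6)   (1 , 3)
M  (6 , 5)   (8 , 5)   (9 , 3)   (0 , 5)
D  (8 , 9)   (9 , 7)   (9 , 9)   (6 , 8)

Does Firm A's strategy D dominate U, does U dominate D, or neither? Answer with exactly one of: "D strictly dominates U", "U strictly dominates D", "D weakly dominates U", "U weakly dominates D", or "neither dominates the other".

D strictly dominates U

D's payoffs vs U's, by Firm B's action — L: 8>4, CL: 9>8, CR: 9>3, R: 6>1.
D gives a strictly higher payoff against every action of Firm B, so D strictly dominates U.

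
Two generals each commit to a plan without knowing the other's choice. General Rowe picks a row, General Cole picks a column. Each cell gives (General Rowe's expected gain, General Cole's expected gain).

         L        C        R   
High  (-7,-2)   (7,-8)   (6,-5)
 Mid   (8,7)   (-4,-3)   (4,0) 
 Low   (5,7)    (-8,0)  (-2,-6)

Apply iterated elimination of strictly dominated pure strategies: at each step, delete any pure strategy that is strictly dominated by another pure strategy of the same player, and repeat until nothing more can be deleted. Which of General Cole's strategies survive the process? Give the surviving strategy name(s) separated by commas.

General Rowe's strategy Low is strictly dominated by Mid (L: 8>5, C: -4>-8, R: 4>-2) and is removed.
Column C is eliminated: L beats it against every remaining row (High: -2>-8, Mid: 7>-3).
For General Cole, L strictly dominates R on the remaining rows (High: -2>-5, Mid: 7>0); eliminate R.
General Rowe's strategy High is strictly dominated by Mid (L: 8>-7) and is removed.
Among the remaining strategies, none is strictly dominated by another pure strategy of the same player, so the elimination stops.
Surviving strategies — General Rowe: {Mid}; General Cole: {L}.

L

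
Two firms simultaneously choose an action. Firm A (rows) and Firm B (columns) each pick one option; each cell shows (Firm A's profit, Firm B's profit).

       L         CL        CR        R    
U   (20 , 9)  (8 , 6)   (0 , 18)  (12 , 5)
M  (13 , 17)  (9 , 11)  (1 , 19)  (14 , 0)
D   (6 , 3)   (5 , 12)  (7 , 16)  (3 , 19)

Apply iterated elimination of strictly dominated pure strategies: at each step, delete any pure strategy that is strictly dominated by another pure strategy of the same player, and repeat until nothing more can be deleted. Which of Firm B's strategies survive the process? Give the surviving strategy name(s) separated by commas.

For Firm B, CR strictly dominates L on the remaining rows (U: 18>9, M: 19>17, D: 16>3); eliminate L.
Row U is eliminated: M beats it against every remaining column (CL: 9>8, CR: 1>0, R: 14>12).
Firm B's strategy CL is strictly dominated by CR (M: 19>11, D: 16>12) and is removed.
Among the remaining strategies, none is strictly dominated by another pure strategy of the same player, so the elimination stops.
Surviving strategies — Firm A: {M, D}; Firm B: {CR, R}.

CR, R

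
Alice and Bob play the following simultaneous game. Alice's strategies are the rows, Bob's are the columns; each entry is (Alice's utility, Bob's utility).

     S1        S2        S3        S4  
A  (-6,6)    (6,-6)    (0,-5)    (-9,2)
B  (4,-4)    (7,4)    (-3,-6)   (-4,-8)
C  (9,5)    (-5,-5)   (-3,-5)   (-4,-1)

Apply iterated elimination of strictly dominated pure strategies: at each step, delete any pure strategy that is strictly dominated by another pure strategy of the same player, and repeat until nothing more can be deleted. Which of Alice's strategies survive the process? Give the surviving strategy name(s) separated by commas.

B, C

Column S3 is eliminated: S1 beats it against every remaining row (A: 6>-5, B: -4>-6, C: 5>-5).
Alice's strategy A is strictly dominated by B (S1: 4>-6, S2: 7>6, S4: -4>-9) and is removed.
For Bob, S1 strictly dominates S4 on the remaining rows (B: -4>-8, C: 5>-1); eliminate S4.
Among the remaining strategies, none is strictly dominated by another pure strategy of the same player, so the elimination stops.
Surviving strategies — Alice: {B, C}; Bob: {S1, S2}.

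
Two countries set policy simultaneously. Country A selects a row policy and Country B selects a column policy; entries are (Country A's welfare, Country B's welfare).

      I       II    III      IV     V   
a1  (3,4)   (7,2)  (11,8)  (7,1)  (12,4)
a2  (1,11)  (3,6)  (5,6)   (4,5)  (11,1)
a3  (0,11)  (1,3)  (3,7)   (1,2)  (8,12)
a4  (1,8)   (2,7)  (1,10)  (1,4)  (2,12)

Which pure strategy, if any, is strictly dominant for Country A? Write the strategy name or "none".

a1

a1 vs a2: I: 3>1, II: 7>3, III: 11>5, IV: 7>4, V: 12>11.
a1 vs a3: I: 3>0, II: 7>1, III: 11>3, IV: 7>1, V: 12>8.
a1 vs a4: I: 3>1, II: 7>2, III: 11>1, IV: 7>1, V: 12>2.
a1 strictly beats every other strategy against every opponent action, so it is strictly dominant.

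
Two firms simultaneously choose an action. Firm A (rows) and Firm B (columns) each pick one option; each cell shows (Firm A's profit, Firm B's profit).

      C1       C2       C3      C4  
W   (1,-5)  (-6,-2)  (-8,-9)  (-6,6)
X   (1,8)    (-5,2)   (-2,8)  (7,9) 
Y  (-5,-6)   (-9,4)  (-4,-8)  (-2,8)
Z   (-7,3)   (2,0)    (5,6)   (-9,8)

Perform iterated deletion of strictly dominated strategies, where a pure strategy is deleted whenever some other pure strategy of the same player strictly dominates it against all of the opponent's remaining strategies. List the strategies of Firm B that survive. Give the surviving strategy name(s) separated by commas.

C4

For Firm A, X strictly dominates Y on the remaining columns (C1: 1>-5, C2: -5>-9, C3: -2>-4, C4: 7>-2); eliminate Y.
Firm B's strategy C1 is strictly dominated by C4 (W: 6>-5, X: 9>8, Z: 8>3) and is removed.
Firm A's strategy W is strictly dominated by X (C2: -5>-6, C3: -2>-8, C4: 7>-6) and is removed.
For Firm B, C3 strictly dominates C2 on the remaining rows (X: 8>2, Z: 6>0); eliminate C2.
Firm B's strategy C3 is strictly dominated by C4 (X: 9>8, Z: 8>6) and is removed.
Row Z is eliminated: X beats it against every remaining column (C4: 7>-9).
Among the remaining strategies, none is strictly dominated by another pure strategy of the same player, so the elimination stops.
Surviving strategies — Firm A: {X}; Firm B: {C4}.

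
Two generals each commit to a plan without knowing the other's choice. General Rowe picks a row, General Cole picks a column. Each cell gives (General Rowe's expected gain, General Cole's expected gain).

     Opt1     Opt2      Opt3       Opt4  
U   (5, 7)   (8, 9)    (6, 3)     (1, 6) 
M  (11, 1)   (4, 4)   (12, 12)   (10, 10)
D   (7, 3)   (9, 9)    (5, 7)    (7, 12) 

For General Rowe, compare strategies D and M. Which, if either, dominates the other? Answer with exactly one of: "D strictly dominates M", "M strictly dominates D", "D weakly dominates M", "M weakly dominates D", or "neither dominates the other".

Compare D to M across each opponent action: Opt1: 7<11, Opt2: 9>4, Opt3: 5<12, Opt4: 7<10.
D does better at Opt2 but worse at Opt1, Opt3, Opt4; neither strategy dominates the other.

neither dominates the other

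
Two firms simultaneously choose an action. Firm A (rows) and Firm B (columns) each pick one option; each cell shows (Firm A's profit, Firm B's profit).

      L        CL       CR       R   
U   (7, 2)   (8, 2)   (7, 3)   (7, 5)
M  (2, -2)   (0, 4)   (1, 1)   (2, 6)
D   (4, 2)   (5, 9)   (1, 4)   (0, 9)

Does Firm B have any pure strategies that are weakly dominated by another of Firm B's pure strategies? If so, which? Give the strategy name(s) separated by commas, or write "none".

L, CL, CR

L: dominated, since CL does at least as well everywhere (U: 2=2, M: 4>-2, D: 9>2).
R weakly dominates CL — U: 5>2, M: 6>4, D: 9=9.
CR: dominated, since R does at least as well everywhere (U: 5>3, M: 6>1, D: 9>4).
Nothing dominates R: L at U (5>2); CL at U (5>2); CR at U (5>3).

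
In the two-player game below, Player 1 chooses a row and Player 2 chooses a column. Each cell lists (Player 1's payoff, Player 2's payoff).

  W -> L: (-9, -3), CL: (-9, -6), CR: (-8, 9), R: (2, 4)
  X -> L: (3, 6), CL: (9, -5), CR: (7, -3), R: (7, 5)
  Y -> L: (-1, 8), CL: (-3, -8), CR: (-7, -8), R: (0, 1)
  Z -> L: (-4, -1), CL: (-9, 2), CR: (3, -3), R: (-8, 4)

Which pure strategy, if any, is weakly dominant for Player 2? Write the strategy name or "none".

L fails to dominate CL at Z (-1<2).
CL fails to dominate L at W (-6<-3).
CR fails to dominate L at X (-3<6).
R fails to dominate L at X (5<6).
No single strategy dominates all the others.

none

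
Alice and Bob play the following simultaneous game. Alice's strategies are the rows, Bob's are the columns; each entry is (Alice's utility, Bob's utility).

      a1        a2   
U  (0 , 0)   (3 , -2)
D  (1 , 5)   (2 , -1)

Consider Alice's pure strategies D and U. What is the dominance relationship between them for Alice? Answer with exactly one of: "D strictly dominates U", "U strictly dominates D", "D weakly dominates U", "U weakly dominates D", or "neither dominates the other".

D's payoffs vs U's, by Bob's action — a1: 1>0, a2: 2<3.
D does better at a1 but worse at a2; neither strategy dominates the other.

neither dominates the other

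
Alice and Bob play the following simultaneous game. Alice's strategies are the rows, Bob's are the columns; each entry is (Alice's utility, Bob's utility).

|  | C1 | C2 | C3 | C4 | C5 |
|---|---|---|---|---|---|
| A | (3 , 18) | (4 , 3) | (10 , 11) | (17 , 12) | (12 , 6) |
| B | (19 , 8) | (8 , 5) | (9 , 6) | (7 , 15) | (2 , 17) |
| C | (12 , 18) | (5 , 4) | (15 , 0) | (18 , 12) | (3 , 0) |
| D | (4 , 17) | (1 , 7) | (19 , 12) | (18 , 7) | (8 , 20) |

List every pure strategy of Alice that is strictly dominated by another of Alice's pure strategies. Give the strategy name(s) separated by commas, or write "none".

none

A is not dominated — it holds its own against B at C3 (10>9); C at C5 (12>3); D at C2 (4>1).
Nothing dominates B: A at C1 (19>3); C at C1 (19>12); D at C1 (19>4).
C is not dominated — it holds its own against A at C1 (12>3); B at C3 (15>9); D at C1 (12>4).
Nothing dominates D: A at C1 (4>3); B at C3 (19>9); C at C3 (19>15).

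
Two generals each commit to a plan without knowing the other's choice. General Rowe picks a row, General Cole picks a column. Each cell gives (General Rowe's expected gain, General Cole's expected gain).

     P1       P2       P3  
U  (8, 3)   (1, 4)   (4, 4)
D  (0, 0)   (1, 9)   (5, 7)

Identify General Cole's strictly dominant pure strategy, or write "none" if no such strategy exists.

none

P1 fails to dominate P2 at U (3<4).
P2 fails to dominate P3 at U (4=4).
P3 fails to dominate P2 at U (4=4).
No single strategy dominates all the others.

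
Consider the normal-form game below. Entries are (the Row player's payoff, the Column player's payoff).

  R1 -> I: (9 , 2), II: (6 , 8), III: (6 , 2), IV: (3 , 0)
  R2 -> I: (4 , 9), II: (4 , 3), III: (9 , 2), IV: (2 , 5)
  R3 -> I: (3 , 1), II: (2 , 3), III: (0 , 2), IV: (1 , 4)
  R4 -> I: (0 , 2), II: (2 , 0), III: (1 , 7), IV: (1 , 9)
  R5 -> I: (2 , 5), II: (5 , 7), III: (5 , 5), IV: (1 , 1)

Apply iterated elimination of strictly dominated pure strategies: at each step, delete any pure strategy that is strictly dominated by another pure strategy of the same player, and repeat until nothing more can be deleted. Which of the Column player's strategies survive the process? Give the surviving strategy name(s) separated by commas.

II

The Row player's strategy R3 is strictly dominated by R1 (I: 9>3, II: 6>2, III: 6>0, IV: 3>1) and is removed.
The Row player's strategy R4 is strictly dominated by R1 (I: 9>0, II: 6>2, III: 6>1, IV: 3>1) and is removed.
For the Row player, R1 strictly dominates R5 on the remaining columns (I: 9>2, II: 6>5, III: 6>5, IV: 3>1); eliminate R5.
The Column player's strategy III is strictly dominated by II (R1: 8>2, R2: 3>2) and is removed.
For the Row player, R1 strictly dominates R2 on the remaining columns (I: 9>4, II: 6>4, IV: 3>2); eliminate R2.
The Column player's strategy I is strictly dominated by II (R1: 8>2) and is removed.
Column IV is eliminated: II beats it against every remaining row (R1: 8>0).
Among the remaining strategies, none is strictly dominated by another pure strategy of the same player, so the elimination stops.
Surviving strategies — the Row player: {R1}; the Column player: {II}.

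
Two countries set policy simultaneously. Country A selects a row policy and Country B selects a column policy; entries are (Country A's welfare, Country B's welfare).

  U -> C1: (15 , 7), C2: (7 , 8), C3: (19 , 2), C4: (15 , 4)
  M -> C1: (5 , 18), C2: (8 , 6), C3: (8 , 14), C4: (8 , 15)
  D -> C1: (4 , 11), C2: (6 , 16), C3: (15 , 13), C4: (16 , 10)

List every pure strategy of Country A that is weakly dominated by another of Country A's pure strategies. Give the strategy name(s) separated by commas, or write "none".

none

U is not dominated — it holds its own against M at C1 (15>5); D at C1 (15>4).
M is not dominated — it holds its own against U at C2 (8>7); D at C1 (5>4).
Nothing dominates D: U at C4 (16>15); M at C3 (15>8).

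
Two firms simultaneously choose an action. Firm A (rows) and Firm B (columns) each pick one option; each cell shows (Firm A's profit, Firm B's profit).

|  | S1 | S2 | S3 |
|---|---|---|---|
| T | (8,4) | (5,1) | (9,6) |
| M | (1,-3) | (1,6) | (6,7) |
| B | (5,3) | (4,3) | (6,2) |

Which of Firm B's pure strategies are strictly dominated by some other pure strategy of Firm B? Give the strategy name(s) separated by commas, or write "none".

none

Nothing dominates S1: S2 at T (4>1); S3 at B (3>2).
Nothing dominates S2: S1 at M (6>-3); S3 at B (3>2).
S3: no other strategy beats it everywhere (S1 at T (6>4); S2 at T (6>1)).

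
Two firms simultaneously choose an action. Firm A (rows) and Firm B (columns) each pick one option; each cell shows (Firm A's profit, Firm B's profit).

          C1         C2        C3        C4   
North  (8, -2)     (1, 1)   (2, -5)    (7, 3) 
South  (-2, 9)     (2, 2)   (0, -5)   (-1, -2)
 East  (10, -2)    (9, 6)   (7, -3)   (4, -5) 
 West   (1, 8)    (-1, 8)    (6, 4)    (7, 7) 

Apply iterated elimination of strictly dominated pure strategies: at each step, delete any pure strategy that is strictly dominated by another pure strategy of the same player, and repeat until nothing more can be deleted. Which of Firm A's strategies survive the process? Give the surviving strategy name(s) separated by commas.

North, East, West

Firm A's strategy South is strictly dominated by East (C1: 10>-2, C2: 9>2, C3: 7>0, C4: 4>-1) and is removed.
Firm B's strategy C3 is strictly dominated by C1 (North: -2>-5, East: -2>-3, West: 8>4) and is removed.
Among the remaining strategies, none is strictly dominated by another pure strategy of the same player, so the elimination stops.
Surviving strategies — Firm A: {North, East, West}; Firm B: {C1, C2, C4}.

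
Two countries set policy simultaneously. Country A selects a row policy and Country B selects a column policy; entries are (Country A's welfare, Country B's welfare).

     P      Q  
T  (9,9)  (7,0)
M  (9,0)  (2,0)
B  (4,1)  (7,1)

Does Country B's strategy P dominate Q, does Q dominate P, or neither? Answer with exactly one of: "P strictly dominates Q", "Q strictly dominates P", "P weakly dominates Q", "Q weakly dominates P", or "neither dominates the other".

Compare P to Q across each opponent action: T: 9>0, M: 0=0, B: 1=1.
P is at least as good everywhere and strictly better somewhere (tied only at M, B), so P weakly but not strictly dominates Q.

P weakly dominates Q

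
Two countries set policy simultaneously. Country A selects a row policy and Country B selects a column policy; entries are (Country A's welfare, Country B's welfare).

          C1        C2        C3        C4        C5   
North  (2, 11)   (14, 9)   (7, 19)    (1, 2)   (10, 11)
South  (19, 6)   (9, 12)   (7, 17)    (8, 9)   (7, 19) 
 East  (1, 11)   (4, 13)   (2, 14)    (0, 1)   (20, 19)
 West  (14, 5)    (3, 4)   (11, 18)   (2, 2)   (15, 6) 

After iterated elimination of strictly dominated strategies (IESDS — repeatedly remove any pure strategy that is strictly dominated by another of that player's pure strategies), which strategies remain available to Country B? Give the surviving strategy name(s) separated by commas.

Country B's strategy C1 is strictly dominated by C3 (North: 19>11, South: 17>6, East: 14>11, West: 18>5) and is removed.
Column C2 is eliminated: C3 beats it against every remaining row (North: 19>9, South: 17>12, East: 14>13, West: 18>4).
Row North is eliminated: West beats it against every remaining column (C3: 11>7, C4: 2>1, C5: 15>10).
For Country B, C3 strictly dominates C4 on the remaining rows (South: 17>9, East: 14>1, West: 18>2); eliminate C4.
For Country A, West strictly dominates South on the remaining columns (C3: 11>7, C5: 15>7); eliminate South.
Among the remaining strategies, none is strictly dominated by another pure strategy of the same player, so the elimination stops.
Surviving strategies — Country A: {East, West}; Country B: {C3, C5}.

C3, C5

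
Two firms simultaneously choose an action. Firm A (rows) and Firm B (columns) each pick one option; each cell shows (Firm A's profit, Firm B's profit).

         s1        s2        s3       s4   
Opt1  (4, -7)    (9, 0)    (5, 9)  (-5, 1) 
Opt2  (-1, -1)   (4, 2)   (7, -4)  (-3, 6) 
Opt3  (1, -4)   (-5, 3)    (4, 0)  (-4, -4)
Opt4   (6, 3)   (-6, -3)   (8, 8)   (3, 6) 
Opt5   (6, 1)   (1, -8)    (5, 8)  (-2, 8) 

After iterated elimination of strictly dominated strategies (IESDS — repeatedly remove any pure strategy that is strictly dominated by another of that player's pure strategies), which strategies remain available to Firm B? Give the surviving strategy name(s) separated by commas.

s3

For Firm A, Opt5 strictly dominates Opt3 on the remaining columns (s1: 6>1, s2: 1>-5, s3: 5>4, s4: -2>-4); eliminate Opt3.
For Firm B, s4 strictly dominates s1 on the remaining rows (Opt1: 1>-7, Opt2: 6>-1, Opt4: 6>3, Opt5: 8>1); eliminate s1.
For Firm B, s4 strictly dominates s2 on the remaining rows (Opt1: 1>0, Opt2: 6>2, Opt4: 6>-3, Opt5: 8>-8); eliminate s2.
Row Opt1 is eliminated: Opt2 beats it against every remaining column (s3: 7>5, s4: -3>-5).
Firm A's strategy Opt2 is strictly dominated by Opt4 (s3: 8>7, s4: 3>-3) and is removed.
Row Opt5 is eliminated: Opt4 beats it against every remaining column (s3: 8>5, s4: 3>-2).
For Firm B, s3 strictly dominates s4 on the remaining rows (Opt4: 8>6); eliminate s4.
Among the remaining strategies, none is strictly dominated by another pure strategy of the same player, so the elimination stops.
Surviving strategies — Firm A: {Opt4}; Firm B: {s3}.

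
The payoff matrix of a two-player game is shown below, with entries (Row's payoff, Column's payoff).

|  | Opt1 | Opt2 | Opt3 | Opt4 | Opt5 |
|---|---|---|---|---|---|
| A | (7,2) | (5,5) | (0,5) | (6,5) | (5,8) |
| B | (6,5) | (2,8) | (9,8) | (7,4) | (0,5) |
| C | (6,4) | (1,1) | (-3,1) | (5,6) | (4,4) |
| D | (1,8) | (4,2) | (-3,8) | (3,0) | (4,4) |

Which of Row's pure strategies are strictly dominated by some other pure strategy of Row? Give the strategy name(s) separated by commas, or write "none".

A: no other strategy beats it everywhere (B at Opt1 (7>6); C at Opt1 (7>6); D at Opt1 (7>1)).
B: no other strategy beats it everywhere (A at Opt3 (9>0); C at Opt1 (6=6); D at Opt1 (6>1)).
C is strictly dominated by A (Opt1: 7>6, Opt2: 5>1, Opt3: 0>-3, Opt4: 6>5, Opt5: 5>4).
A strictly dominates D — Opt1: 7>1, Opt2: 5>4, Opt3: 0>-3, Opt4: 6>3, Opt5: 5>4.

C, D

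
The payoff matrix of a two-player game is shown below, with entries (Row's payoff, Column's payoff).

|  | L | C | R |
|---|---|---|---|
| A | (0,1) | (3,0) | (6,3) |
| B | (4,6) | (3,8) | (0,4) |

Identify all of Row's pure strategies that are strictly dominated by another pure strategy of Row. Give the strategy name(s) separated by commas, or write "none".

none

Nothing dominates A: B at C (3=3).
B: no other strategy beats it everywhere (A at L (4>0)).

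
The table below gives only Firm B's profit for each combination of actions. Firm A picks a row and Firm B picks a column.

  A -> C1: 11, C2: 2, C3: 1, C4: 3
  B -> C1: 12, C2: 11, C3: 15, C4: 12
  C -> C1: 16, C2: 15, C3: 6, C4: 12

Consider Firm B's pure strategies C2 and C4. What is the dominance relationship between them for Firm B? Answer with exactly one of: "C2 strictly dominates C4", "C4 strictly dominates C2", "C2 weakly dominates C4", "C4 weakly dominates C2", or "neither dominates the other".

neither dominates the other

Compare C2 to C4 across each opponent action: A: 2<3, B: 11<12, C: 15>12.
C2 does better at C but worse at A, B; neither strategy dominates the other.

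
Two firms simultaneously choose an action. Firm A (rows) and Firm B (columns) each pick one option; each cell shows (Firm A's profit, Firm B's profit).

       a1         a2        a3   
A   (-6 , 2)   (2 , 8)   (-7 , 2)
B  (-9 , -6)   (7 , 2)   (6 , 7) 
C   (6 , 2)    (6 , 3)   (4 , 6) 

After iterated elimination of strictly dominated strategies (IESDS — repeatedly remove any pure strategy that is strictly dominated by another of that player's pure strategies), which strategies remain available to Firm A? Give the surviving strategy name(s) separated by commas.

Row A is eliminated: C beats it against every remaining column (a1: 6>-6, a2: 6>2, a3: 4>-7).
Firm B's strategy a1 is strictly dominated by a2 (B: 2>-6, C: 3>2) and is removed.
For Firm A, B strictly dominates C on the remaining columns (a2: 7>6, a3: 6>4); eliminate C.
Firm B's strategy a2 is strictly dominated by a3 (B: 7>2) and is removed.
Among the remaining strategies, none is strictly dominated by another pure strategy of the same player, so the elimination stops.
Surviving strategies — Firm A: {B}; Firm B: {a3}.

B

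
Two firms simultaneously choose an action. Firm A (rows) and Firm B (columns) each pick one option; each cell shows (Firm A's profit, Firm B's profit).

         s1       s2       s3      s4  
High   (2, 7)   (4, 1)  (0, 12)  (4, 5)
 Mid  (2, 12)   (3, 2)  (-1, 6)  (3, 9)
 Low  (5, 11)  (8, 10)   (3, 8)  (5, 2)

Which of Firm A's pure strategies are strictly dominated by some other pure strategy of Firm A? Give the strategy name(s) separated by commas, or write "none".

High is strictly dominated by Low (s1: 5>2, s2: 8>4, s3: 3>0, s4: 5>4).
Mid is strictly dominated by Low (s1: 5>2, s2: 8>3, s3: 3>-1, s4: 5>3).
Low: no other strategy beats it everywhere (High at s1 (5>2); Mid at s1 (5>2)).

High, Mid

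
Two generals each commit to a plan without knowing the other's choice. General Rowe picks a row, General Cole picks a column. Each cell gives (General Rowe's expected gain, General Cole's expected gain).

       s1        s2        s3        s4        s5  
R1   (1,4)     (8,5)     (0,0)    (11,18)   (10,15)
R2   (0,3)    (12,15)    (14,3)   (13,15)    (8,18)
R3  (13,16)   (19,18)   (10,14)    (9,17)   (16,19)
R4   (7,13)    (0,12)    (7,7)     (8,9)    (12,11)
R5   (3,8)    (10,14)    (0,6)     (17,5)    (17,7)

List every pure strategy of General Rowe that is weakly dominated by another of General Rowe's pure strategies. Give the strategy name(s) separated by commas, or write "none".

R1 is weakly dominated by R5 (s1: 3>1, s2: 10>8, s3: 0=0, s4: 17>11, s5: 17>10).
R2: no other strategy beats it everywhere (R1 at s2 (12>8); R3 at s3 (14>10); R4 at s2 (12>0); R5 at s2 (12>10)).
R3 is not dominated — it holds its own against R1 at s1 (13>1); R2 at s1 (13>0); R4 at s1 (13>7); R5 at s1 (13>3).
R4 is weakly dominated by R3 (s1: 13>7, s2: 19>0, s3: 10>7, s4: 9>8, s5: 16>12).
R5: no other strategy beats it everywhere (R1 at s1 (3>1); R2 at s1 (3>0); R3 at s4 (17>9); R4 at s2 (10>0)).

R1, R4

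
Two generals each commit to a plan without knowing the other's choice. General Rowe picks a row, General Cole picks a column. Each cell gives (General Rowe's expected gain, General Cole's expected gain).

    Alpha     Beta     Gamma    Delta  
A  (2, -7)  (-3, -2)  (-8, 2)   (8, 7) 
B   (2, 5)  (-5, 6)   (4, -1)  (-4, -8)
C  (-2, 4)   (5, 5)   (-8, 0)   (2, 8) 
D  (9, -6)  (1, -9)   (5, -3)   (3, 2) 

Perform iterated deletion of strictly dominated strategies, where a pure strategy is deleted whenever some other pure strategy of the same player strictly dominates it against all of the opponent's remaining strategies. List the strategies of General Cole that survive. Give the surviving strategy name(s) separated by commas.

Row B is eliminated: D beats it against every remaining column (Alpha: 9>2, Beta: 1>-5, Gamma: 5>4, Delta: 3>-4).
General Cole's strategy Alpha is strictly dominated by Delta (A: 7>-7, C: 8>4, D: 2>-6) and is removed.
General Cole's strategy Beta is strictly dominated by Delta (A: 7>-2, C: 8>5, D: 2>-9) and is removed.
Row C is eliminated: D beats it against every remaining column (Gamma: 5>-8, Delta: 3>2).
For General Cole, Delta strictly dominates Gamma on the remaining rows (A: 7>2, D: 2>-3); eliminate Gamma.
Row D is eliminated: A beats it against every remaining column (Delta: 8>3).
Among the remaining strategies, none is strictly dominated by another pure strategy of the same player, so the elimination stops.
Surviving strategies — General Rowe: {A}; General Cole: {Delta}.

Delta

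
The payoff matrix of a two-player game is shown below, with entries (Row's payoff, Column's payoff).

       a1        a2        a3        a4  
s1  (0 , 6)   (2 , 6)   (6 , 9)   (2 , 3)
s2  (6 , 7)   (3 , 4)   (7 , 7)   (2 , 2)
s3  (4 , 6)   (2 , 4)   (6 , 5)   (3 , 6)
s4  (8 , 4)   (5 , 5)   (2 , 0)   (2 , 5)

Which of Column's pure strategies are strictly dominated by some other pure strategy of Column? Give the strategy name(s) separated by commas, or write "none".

a1: no other strategy beats it everywhere (a2 at s1 (6=6); a3 at s2 (7=7); a4 at s1 (6>3)).
a2: no other strategy beats it everywhere (a1 at s1 (6=6); a3 at s4 (5>0); a4 at s1 (6>3)).
a3 is not dominated — it holds its own against a1 at s1 (9>6); a2 at s1 (9>6); a4 at s1 (9>3).
a4: no other strategy beats it everywhere (a1 at s3 (6=6); a2 at s3 (6>4); a3 at s3 (6>5)).

none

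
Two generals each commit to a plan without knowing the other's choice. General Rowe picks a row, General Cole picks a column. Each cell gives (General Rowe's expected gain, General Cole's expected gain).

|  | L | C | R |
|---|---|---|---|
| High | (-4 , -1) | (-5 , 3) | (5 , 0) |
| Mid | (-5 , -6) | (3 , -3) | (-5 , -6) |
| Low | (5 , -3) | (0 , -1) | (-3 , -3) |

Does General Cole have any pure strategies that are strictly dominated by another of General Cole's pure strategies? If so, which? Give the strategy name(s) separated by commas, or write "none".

L, R

L is strictly dominated by C (High: 3>-1, Mid: -3>-6, Low: -1>-3).
Nothing dominates C: L at High (3>-1); R at High (3>0).
R: dominated, since C does at least as well everywhere (High: 3>0, Mid: -3>-6, Low: -1>-3).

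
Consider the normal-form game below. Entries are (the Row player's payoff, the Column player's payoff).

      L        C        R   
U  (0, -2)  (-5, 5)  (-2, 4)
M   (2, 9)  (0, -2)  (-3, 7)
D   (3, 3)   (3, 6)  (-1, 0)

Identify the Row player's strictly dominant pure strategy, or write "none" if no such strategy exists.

D vs U: L: 3>0, C: 3>-5, R: -1>-2.
D vs M: L: 3>2, C: 3>0, R: -1>-3.
D strictly beats every other strategy against every opponent action, so it is strictly dominant.

D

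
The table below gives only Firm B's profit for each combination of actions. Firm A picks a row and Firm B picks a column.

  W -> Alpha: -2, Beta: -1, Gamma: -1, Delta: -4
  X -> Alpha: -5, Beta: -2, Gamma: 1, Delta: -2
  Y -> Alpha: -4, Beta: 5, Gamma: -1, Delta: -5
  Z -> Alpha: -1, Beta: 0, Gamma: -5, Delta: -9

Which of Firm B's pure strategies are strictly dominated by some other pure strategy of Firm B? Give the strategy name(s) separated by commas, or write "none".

Alpha: dominated, since Beta does at least as well everywhere (W: -1>-2, X: -2>-5, Y: 5>-4, Z: 0>-1).
Beta: no other strategy beats it everywhere (Alpha at W (-1>-2); Gamma at W (-1=-1); Delta at W (-1>-4)).
Gamma: no other strategy beats it everywhere (Alpha at W (-1>-2); Beta at W (-1=-1); Delta at W (-1>-4)).
Gamma strictly dominates Delta — W: -1>-4, X: 1>-2, Y: -1>-5, Z: -5>-9.

Alpha, Delta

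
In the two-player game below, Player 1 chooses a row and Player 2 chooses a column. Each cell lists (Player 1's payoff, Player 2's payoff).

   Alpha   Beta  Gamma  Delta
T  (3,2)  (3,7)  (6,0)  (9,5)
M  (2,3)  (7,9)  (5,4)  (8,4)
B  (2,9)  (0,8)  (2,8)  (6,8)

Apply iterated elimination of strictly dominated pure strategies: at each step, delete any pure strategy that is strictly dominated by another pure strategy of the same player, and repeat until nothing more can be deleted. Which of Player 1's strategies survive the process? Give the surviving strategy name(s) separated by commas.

Player 1's strategy B is strictly dominated by T (Alpha: 3>2, Beta: 3>0, Gamma: 6>2, Delta: 9>6) and is removed.
For Player 2, Beta strictly dominates Alpha on the remaining rows (T: 7>2, M: 9>3); eliminate Alpha.
Player 2's strategy Gamma is strictly dominated by Beta (T: 7>0, M: 9>4) and is removed.
Column Delta is eliminated: Beta beats it against every remaining row (T: 7>5, M: 9>4).
For Player 1, M strictly dominates T on the remaining columns (Beta: 7>3); eliminate T.
Among the remaining strategies, none is strictly dominated by another pure strategy of the same player, so the elimination stops.
Surviving strategies — Player 1: {M}; Player 2: {Beta}.

M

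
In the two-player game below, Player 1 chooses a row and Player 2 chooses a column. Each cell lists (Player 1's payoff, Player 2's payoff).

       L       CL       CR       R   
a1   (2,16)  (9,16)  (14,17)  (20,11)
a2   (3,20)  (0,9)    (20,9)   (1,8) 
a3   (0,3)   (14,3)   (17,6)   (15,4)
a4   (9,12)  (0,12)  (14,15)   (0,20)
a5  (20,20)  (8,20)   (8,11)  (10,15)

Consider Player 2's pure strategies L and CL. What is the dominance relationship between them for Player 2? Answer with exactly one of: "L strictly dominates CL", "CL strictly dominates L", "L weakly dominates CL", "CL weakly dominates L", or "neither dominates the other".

L weakly dominates CL

L's payoffs vs CL's, by Player 1's action — a1: 16=16, a2: 20>9, a3: 3=3, a4: 12=12, a5: 20=20.
L is at least as good everywhere and strictly better somewhere (tied only at a1, a3, a4, a5), so L weakly but not strictly dominates CL.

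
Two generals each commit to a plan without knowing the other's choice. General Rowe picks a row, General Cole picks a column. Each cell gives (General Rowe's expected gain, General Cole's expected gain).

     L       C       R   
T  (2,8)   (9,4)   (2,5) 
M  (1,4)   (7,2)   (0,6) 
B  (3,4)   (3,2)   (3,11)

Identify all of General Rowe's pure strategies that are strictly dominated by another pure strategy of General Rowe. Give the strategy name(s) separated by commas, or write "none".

Nothing dominates T: M at L (2>1); B at C (9>3).
M: dominated, since T does at least as well everywhere (L: 2>1, C: 9>7, R: 2>0).
B: no other strategy beats it everywhere (T at L (3>2); M at L (3>1)).

M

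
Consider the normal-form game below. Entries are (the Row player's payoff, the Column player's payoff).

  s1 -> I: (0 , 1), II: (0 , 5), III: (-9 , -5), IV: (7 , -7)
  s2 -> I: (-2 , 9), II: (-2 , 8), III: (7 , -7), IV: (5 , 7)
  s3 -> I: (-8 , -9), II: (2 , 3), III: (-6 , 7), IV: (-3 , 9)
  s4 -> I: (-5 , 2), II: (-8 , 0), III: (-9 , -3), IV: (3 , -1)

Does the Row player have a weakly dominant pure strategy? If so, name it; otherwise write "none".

s1 fails to dominate s2 at III (-9<7).
s2 fails to dominate s1 at I (-2<0).
s3 fails to dominate s1 at I (-8<0).
s4 fails to dominate s1 at I (-5<0).
No single strategy dominates all the others.

none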